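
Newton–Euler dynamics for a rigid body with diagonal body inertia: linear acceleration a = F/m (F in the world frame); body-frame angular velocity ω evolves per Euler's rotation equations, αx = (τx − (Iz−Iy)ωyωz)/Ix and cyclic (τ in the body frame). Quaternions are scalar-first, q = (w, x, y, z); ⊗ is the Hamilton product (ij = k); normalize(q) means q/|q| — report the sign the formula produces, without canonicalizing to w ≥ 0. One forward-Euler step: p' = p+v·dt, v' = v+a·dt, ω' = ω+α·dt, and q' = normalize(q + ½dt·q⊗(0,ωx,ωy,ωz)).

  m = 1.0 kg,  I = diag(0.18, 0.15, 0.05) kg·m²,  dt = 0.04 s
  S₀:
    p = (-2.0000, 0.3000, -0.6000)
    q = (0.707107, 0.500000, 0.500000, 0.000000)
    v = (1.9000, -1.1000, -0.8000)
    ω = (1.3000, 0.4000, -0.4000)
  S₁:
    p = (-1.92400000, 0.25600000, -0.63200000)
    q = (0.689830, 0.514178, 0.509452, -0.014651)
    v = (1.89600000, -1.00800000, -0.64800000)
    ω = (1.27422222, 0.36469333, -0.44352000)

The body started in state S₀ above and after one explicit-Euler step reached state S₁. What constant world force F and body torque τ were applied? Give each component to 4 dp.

velocity change Δv = (-0.00400000, 0.09200000, 0.15200000)
applied force F = (-0.1000, 2.3000, 3.8000)
Δω = ω₁−ω₀ = (-0.02577778, -0.03530667, -0.04352000)
applied torque τ = (-0.1000, -0.2000, -0.0700)

F = (-0.1000, 2.3000, 3.8000)
τ = (-0.1000, -0.2000, -0.0700)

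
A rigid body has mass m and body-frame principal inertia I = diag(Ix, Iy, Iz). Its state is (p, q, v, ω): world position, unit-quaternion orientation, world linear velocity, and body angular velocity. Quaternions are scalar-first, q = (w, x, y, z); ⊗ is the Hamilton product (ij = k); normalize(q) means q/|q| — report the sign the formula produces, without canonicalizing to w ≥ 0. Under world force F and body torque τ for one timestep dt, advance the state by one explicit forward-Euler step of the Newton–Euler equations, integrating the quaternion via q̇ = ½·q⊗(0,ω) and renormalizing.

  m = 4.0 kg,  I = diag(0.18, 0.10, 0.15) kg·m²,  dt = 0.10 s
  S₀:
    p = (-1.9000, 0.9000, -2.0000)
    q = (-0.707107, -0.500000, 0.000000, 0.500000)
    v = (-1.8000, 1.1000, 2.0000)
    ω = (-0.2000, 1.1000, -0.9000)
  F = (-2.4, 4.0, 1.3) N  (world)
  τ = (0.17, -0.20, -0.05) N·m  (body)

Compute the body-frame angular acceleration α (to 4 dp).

α = (1.2194, -2.0540, -0.4507)

precession coupling ω×(Iω) = (-0.0495, 0.0054, 0.0176)
(τ − ω×Iω)/I = (1.2194, -2.0540, -0.4507)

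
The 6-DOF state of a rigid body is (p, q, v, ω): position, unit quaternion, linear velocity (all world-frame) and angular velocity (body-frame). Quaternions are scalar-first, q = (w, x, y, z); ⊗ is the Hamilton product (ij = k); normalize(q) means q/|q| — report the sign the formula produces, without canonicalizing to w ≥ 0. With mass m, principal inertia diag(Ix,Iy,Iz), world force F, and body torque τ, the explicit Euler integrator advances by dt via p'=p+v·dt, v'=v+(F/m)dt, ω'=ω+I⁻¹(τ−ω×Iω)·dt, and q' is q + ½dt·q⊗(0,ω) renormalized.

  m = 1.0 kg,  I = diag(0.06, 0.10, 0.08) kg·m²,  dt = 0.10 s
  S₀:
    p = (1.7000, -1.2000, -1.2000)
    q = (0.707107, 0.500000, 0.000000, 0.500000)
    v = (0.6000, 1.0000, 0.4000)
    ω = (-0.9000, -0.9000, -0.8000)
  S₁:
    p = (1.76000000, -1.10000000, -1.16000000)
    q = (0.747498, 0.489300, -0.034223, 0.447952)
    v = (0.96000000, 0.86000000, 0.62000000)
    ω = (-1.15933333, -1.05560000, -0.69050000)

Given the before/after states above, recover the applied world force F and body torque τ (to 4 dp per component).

F = (3.6000, -1.4000, 2.2000)
τ = (-0.1700, -0.1700, 0.1200)

velocity change Δv = (0.36000000, -0.14000000, 0.22000000)
F = m·Δv/dt = (3.6000, -1.4000, 2.2000)
Δω = ω₁−ω₀ = (-0.25933333, -0.15560000, 0.10950000)
gyro term ω₀×Iω₀ = (-0.0144, -0.0144, 0.0324)
τ = I·(Δω/dt) + ω₀×(Iω₀) = (-0.1700, -0.1700, 0.1200)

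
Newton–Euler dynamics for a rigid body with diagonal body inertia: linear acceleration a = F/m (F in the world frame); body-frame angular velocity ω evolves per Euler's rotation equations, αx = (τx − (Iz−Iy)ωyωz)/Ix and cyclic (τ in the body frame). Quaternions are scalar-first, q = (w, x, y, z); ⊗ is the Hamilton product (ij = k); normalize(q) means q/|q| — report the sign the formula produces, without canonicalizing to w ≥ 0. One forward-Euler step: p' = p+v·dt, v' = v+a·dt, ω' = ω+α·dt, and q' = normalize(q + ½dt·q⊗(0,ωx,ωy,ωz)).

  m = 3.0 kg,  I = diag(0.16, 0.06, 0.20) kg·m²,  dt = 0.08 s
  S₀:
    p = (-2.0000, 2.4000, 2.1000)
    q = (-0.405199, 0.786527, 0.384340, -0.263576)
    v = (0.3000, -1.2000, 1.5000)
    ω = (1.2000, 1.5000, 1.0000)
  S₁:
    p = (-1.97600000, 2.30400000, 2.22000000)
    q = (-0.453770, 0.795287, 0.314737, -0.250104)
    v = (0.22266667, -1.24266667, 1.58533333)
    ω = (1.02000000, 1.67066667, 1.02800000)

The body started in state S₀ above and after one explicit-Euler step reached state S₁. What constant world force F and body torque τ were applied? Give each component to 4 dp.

rate change Δω = (-0.18000000, 0.17066667, 0.02800000)
ω₀×(Iω₀) = (0.2100, -0.0480, -0.1800)
τ = I·(Δω/dt) + ω₀×(Iω₀) = (-0.1500, 0.0800, -0.1100)
velocity change Δv = (-0.07733333, -0.04266667, 0.08533333)
applied force F = (-2.9000, -1.6000, 3.2000)

F = (-2.9000, -1.6000, 3.2000)
τ = (-0.1500, 0.0800, -0.1100)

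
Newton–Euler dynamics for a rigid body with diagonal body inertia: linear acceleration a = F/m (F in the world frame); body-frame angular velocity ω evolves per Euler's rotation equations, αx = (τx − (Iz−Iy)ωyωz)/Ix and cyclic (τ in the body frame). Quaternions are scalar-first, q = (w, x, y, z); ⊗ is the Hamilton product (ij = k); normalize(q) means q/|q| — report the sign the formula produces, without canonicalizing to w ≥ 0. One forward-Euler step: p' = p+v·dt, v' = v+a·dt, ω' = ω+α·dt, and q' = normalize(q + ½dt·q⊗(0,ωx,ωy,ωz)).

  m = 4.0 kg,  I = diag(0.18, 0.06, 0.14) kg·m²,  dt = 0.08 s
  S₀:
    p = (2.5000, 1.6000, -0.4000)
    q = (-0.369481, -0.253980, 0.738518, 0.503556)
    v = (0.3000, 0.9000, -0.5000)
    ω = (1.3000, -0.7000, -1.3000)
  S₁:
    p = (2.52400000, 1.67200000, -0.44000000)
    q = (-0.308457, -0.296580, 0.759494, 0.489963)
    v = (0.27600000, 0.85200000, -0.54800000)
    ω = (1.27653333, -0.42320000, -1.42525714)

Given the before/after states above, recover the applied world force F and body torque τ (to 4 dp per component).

F = (-1.2000, -2.4000, -2.4000)
τ = (0.0200, 0.1400, -0.1100)

ω₁ − ω₀ = (-0.02346667, 0.27680000, -0.12525714)
applied torque τ = (0.0200, 0.1400, -0.1100)
Δv = v₁−v₀ = (-0.02400000, -0.04800000, -0.04800000)
applied force F = (-1.2000, -2.4000, -2.4000)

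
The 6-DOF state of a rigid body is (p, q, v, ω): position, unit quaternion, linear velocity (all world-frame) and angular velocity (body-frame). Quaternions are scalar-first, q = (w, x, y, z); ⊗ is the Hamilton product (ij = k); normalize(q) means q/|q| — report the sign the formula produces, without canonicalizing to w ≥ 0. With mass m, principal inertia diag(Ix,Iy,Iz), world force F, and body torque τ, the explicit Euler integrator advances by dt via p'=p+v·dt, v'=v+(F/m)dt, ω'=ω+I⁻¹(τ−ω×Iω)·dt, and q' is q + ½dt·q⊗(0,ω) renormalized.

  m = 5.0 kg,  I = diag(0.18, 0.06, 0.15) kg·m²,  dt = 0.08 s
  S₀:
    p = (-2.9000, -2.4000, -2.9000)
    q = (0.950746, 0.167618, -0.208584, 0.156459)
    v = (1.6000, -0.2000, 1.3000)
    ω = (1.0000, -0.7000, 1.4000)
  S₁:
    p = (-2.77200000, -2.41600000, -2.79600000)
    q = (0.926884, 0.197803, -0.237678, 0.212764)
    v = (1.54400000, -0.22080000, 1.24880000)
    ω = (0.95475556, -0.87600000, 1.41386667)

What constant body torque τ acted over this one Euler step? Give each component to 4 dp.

ω₁ − ω₀ = (-0.04524444, -0.17600000, 0.01386667)
ω₀×(Iω₀) = (-0.0882, 0.0420, 0.0840)
I·α + gyro = (-0.1900, -0.0900, 0.1100)

τ = (-0.1900, -0.0900, 0.1100)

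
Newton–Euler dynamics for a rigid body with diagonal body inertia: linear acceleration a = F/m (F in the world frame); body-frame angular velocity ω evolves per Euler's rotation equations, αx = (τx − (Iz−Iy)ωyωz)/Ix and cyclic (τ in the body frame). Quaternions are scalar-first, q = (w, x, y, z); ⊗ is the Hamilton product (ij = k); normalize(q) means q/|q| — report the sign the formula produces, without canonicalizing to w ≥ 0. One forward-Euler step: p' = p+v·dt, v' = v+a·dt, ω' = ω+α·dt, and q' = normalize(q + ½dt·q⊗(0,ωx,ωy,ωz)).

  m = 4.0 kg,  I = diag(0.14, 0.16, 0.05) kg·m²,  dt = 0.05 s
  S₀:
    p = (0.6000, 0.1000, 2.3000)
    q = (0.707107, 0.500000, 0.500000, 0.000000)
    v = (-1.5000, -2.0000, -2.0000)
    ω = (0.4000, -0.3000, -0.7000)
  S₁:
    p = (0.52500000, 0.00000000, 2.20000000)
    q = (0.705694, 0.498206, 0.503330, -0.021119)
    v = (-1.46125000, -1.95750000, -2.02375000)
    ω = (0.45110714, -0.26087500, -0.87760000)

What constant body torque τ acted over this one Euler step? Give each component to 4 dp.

rate change Δω = (0.05110714, 0.03912500, -0.17760000)
applied torque τ = (0.1200, 0.1000, -0.1800)

τ = (0.1200, 0.1000, -0.1800)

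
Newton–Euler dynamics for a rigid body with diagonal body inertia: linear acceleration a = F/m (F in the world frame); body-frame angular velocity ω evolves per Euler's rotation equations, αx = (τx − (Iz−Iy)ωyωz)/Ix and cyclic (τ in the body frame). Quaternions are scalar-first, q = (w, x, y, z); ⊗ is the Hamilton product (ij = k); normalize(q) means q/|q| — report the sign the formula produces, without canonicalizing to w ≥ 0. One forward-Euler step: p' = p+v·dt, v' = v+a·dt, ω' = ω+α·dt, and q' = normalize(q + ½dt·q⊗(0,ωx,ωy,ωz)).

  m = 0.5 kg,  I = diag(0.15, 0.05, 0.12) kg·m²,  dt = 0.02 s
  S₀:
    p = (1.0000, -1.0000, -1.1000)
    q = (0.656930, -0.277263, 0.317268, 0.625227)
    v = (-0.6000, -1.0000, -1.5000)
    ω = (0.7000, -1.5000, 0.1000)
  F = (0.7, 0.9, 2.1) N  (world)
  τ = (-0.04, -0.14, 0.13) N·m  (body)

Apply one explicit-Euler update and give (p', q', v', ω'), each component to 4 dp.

p' = (0.9880, -1.0200, -1.1300)
q' = (0.6629, -0.2629, 0.3120, 0.6277)
v' = (-0.5720, -0.9640, -1.4160)
ω' = (0.6961, -1.5568, 0.1042)

p + v·dt = (0.9880, -1.0200, -1.1300)
v + (F/m)dt = (-0.5720, -0.9640, -1.4160)
α = I⁻¹(τ − ω×Iω) = (-0.1967, -2.8420, 0.2083)
ω + α·dt = (0.6961, -1.5568, 0.1042)
q⊗(0,ω) = (0.6074634, 1.4294183, -0.5200098, 0.2594999)
q' = normalize(q + ½dt·q⊗(0,ω)) = (0.6629, -0.2629, 0.3120, 0.6277)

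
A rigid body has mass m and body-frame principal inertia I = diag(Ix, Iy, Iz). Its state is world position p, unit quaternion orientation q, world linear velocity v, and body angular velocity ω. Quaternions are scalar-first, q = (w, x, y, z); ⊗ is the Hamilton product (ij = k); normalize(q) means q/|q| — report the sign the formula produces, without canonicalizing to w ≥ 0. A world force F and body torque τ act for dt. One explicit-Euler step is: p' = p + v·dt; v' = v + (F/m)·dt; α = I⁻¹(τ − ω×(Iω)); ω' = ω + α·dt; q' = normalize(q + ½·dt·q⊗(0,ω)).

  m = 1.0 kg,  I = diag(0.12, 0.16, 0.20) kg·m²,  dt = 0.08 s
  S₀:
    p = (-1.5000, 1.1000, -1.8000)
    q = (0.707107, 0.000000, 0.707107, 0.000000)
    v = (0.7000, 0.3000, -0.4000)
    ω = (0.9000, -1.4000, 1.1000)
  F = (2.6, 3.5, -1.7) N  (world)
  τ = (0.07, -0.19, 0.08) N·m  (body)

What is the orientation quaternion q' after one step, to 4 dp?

Hamilton product q⊗(0,ω) = (0.9899498, 1.4142140, -0.9899498, 0.1414214)
q' = normalize(q + ½dt·q⊗(0,ω)) = (0.7443, 0.0564, 0.6654, 0.0056)

q' = (0.7443, 0.0564, 0.6654, 0.0056)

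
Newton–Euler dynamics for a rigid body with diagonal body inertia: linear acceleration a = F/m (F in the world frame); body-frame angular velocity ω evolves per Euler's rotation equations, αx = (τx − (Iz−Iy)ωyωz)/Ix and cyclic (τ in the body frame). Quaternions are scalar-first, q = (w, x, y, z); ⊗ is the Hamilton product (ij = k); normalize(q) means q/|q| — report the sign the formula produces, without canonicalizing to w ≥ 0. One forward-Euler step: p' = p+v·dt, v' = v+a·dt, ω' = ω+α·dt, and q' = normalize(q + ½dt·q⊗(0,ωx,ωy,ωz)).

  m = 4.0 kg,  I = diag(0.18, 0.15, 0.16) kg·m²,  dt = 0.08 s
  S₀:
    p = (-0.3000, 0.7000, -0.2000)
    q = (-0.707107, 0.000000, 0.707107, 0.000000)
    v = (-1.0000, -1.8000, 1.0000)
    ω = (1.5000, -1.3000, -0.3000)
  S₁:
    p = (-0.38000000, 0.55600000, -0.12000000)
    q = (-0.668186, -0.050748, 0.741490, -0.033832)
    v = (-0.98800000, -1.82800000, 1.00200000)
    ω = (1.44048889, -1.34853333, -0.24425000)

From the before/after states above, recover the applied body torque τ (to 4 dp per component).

τ = (-0.1300, -0.1000, 0.1700)

Δω = ω₁−ω₀ = (-0.05951111, -0.04853333, 0.05575000)
precession coupling = (0.0039, -0.0090, 0.0585)
τ = I·(Δω/dt) + ω₀×(Iω₀) = (-0.1300, -0.1000, 0.1700)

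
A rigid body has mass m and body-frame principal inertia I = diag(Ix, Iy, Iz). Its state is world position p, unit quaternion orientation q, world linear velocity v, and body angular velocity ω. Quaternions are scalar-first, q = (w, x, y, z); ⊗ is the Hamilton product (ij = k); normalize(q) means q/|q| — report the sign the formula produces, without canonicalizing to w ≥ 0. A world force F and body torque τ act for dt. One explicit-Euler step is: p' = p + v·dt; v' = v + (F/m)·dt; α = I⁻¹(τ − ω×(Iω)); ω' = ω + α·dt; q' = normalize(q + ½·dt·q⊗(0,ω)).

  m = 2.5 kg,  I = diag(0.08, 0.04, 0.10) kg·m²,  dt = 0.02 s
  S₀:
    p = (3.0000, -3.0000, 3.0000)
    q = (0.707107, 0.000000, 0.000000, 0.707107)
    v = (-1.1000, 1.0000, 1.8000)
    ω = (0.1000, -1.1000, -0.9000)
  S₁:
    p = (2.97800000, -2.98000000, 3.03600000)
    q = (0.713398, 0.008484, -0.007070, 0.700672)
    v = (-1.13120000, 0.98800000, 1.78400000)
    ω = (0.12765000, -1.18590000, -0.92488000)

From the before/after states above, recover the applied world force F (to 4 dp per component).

Δv = v₁−v₀ = (-0.03120000, -0.01200000, -0.01600000)
m·(v₁−v₀)/dt = (-3.9000, -1.5000, -2.0000)

F = (-3.9000, -1.5000, -2.0000)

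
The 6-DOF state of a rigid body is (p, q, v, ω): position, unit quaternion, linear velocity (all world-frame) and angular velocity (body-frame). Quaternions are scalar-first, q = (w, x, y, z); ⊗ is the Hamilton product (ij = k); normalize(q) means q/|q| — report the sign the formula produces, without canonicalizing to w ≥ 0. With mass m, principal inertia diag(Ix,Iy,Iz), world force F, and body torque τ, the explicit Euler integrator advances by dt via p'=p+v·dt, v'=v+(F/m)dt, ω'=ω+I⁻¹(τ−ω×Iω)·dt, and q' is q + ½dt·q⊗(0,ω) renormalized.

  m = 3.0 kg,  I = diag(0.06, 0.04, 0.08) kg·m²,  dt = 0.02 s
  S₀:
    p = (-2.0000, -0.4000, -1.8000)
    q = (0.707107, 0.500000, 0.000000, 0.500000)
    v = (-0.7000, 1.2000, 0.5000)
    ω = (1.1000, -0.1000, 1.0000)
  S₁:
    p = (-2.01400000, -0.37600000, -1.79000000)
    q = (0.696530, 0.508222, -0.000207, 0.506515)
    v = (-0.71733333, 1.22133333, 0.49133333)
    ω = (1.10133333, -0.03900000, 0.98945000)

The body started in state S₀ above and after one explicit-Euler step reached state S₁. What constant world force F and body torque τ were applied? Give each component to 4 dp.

rate change Δω = (0.00133333, 0.06100000, -0.01055000)
τ = I·(Δω/dt) + ω₀×(Iω₀) = (0.0000, 0.1000, -0.0400)
Δv = v₁−v₀ = (-0.01733333, 0.02133333, -0.00866667)
applied force F = (-2.6000, 3.2000, -1.3000)

F = (-2.6000, 3.2000, -1.3000)
τ = (0.0000, 0.1000, -0.0400)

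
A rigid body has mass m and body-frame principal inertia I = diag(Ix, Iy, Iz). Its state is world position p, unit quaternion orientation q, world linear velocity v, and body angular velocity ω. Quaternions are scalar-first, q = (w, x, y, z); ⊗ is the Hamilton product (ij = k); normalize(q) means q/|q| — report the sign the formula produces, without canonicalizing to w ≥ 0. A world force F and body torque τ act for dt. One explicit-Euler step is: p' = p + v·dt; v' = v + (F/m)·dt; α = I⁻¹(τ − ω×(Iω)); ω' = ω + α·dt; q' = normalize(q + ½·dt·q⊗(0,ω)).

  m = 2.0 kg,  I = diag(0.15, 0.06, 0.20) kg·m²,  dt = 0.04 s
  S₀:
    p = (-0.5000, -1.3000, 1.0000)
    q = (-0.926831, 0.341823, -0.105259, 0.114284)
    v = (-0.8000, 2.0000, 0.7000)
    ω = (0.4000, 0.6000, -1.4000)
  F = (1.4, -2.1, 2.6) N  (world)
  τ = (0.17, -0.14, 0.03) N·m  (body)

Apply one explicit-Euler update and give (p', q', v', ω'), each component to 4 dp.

new position p' = (-0.5320, -1.2200, 1.0280)
new velocity v' = (-0.7720, 1.9580, 0.7520)
gyro term ω×Iω = (-0.1176, 0.0280, -0.0216)
angular accel α = (1.9173, -2.8000, 0.2580)
ω + α·dt = (0.4767, 0.4880, -1.3897)
Hamilton product q⊗(0,ω) = (0.0864238, -0.2919402, -0.0318328, 1.5447608)
q + ½dt·q⊗(0,ω), renormalized = (-0.9246, 0.3358, -0.1058, 0.1451)

p' = (-0.5320, -1.2200, 1.0280)
q' = (-0.9246, 0.3358, -0.1058, 0.1451)
v' = (-0.7720, 1.9580, 0.7520)
ω' = (0.4767, 0.4880, -1.3897)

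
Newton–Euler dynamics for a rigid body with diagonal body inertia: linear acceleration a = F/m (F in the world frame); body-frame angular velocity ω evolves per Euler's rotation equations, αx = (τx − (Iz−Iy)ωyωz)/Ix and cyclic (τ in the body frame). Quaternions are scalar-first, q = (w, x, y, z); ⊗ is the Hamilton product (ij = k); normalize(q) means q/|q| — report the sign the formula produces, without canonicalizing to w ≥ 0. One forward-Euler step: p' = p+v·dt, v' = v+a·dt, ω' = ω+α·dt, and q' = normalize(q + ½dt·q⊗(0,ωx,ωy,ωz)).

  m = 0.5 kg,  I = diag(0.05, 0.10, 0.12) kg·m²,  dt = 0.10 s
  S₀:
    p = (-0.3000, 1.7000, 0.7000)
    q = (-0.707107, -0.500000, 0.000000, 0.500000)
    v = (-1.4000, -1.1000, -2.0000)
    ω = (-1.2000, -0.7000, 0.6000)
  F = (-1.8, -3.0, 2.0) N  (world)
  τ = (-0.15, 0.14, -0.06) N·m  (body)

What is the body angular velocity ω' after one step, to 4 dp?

ω×(Iω) gyroscopic = (-0.0084, 0.0504, 0.0420)
α = I⁻¹(τ − ω×Iω) = (-2.8320, 0.8960, -0.8500)
ω + α·dt = (-1.4832, -0.6104, 0.5150)

ω' = (-1.4832, -0.6104, 0.5150)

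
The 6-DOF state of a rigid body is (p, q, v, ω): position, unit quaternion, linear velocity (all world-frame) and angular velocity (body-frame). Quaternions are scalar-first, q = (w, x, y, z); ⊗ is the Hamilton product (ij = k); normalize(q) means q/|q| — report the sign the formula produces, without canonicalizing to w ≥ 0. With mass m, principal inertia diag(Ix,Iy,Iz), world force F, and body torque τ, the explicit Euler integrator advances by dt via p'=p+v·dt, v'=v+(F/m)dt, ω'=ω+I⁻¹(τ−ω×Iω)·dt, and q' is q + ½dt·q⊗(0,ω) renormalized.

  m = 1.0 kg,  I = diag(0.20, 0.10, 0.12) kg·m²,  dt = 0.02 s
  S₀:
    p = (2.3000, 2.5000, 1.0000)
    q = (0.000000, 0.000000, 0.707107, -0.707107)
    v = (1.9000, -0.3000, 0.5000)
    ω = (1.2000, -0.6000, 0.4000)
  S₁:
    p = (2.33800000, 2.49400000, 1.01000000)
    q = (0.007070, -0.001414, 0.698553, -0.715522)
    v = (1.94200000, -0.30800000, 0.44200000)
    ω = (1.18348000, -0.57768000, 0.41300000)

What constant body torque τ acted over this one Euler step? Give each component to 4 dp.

ω₁ − ω₀ = (-0.01652000, 0.02232000, 0.01300000)
applied torque τ = (-0.1700, 0.1500, 0.1500)

τ = (-0.1700, 0.1500, 0.1500)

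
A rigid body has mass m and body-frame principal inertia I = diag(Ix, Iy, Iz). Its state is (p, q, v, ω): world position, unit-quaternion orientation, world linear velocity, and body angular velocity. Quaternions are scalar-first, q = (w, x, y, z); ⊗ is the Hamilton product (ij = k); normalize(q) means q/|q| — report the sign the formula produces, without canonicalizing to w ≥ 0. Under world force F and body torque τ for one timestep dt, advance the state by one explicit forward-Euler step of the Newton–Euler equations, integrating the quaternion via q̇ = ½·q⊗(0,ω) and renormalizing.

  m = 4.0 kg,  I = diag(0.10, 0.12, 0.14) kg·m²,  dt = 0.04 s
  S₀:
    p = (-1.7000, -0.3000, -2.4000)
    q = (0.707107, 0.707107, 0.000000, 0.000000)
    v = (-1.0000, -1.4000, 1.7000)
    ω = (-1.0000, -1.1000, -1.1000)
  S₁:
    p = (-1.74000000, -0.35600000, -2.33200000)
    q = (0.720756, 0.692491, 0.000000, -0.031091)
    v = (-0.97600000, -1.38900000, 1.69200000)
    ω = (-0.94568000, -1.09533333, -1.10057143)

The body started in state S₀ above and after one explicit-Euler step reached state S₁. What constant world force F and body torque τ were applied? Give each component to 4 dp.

Δv = v₁−v₀ = (0.02400000, 0.01100000, -0.00800000)
m·(v₁−v₀)/dt = (2.4000, 1.1000, -0.8000)
Δω = ω₁−ω₀ = (0.05432000, 0.00466667, -0.00057143)
ω₀×(Iω₀) = (0.0242, -0.0440, 0.0220)
τ = I·(Δω/dt) + ω₀×(Iω₀) = (0.1600, -0.0300, 0.0200)

F = (2.4000, 1.1000, -0.8000)
τ = (0.1600, -0.0300, 0.0200)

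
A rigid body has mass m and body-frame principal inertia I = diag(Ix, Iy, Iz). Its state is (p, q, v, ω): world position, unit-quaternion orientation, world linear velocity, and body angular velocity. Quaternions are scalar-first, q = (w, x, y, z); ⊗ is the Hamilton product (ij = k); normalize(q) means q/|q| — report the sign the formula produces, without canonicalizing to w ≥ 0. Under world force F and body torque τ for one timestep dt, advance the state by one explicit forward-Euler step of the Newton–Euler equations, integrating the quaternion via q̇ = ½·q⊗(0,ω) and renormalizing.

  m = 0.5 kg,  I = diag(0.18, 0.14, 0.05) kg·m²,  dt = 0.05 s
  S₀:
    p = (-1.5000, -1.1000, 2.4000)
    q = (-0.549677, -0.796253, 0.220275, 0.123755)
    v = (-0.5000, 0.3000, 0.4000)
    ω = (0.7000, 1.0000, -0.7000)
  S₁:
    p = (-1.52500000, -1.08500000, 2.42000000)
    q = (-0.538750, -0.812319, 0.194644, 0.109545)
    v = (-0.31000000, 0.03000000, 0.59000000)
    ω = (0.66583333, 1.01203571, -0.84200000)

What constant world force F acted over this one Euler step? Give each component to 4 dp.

velocity change Δv = (0.19000000, -0.27000000, 0.19000000)
m·(v₁−v₀)/dt = (1.9000, -2.7000, 1.9000)

F = (1.9000, -2.7000, 1.9000)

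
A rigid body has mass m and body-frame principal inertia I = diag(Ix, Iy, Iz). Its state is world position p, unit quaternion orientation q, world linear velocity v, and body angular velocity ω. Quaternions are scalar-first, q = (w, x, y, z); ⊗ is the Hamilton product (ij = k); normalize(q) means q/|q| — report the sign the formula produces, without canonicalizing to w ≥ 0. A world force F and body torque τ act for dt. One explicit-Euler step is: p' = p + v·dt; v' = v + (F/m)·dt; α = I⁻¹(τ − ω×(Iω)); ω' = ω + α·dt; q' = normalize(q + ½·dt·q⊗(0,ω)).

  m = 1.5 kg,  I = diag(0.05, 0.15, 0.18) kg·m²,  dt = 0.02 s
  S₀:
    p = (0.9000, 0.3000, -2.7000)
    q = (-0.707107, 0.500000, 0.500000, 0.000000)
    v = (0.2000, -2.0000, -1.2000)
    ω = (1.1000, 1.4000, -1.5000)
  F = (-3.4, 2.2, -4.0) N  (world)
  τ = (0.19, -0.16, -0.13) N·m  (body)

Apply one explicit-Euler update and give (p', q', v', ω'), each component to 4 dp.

p' = (0.9040, 0.2600, -2.7240)
q' = (-0.7194, 0.4846, 0.4975, 0.0121)
v' = (0.1547, -1.9707, -1.2533)
ω' = (1.2012, 1.3501, -1.5316)

gyro term ω×Iω = (-0.0630, 0.2145, 0.1540)
angular accel α = (5.0600, -2.4967, -1.5778)
ω' = ω + α·dt = (1.2012, 1.3501, -1.5316)
2q̇ = q⊗(0,ω) = (-1.2500000, -1.5278177, -0.2399498, 1.2106605)
q' = normalize(q + ½dt·q⊗(0,ω)) = (-0.7194, 0.4846, 0.4975, 0.0121)
p' = p + v·dt = (0.9040, 0.2600, -2.7240)
new velocity v' = (0.1547, -1.9707, -1.2533)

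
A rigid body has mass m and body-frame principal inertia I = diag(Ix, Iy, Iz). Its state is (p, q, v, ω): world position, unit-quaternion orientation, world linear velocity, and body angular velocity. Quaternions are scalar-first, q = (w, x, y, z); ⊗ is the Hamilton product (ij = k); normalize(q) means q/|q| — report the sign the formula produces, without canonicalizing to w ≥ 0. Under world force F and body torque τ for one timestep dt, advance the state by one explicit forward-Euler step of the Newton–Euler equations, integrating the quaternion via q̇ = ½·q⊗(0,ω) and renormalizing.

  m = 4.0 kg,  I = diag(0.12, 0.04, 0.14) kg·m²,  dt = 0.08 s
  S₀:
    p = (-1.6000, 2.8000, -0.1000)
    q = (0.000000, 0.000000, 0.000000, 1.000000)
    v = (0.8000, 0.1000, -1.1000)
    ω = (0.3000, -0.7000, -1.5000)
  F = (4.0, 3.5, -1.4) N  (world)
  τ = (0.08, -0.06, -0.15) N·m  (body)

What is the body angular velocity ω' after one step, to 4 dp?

ω' = (0.2833, -0.8380, -1.5953)

ω×(Iω) gyroscopic = (0.1050, 0.0090, 0.0168)
(τ − ω×Iω)/I = (-0.2083, -1.7250, -1.1914)
new body rate ω' = (0.2833, -0.8380, -1.5953)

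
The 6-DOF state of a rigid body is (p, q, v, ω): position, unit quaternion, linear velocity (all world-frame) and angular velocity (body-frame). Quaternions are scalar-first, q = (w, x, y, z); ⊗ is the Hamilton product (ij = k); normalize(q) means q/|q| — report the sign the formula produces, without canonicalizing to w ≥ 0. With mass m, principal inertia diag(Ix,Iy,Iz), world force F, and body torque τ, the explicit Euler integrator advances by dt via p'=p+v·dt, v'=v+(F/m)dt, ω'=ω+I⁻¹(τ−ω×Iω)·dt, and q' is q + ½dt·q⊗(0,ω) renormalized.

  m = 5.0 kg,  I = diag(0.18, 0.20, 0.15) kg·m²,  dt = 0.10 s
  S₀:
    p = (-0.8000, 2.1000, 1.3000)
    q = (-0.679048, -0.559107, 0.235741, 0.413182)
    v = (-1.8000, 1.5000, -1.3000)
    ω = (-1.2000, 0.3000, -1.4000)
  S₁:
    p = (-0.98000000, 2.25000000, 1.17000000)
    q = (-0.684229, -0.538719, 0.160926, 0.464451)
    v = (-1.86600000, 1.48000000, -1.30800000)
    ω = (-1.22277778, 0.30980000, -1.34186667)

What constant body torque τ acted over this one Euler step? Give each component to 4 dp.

ω₁ − ω₀ = (-0.02277778, 0.00980000, 0.05813333)
τ = I·(Δω/dt) + ω₀×(Iω₀) = (-0.0200, 0.0700, 0.0800)

τ = (-0.0200, 0.0700, 0.0800)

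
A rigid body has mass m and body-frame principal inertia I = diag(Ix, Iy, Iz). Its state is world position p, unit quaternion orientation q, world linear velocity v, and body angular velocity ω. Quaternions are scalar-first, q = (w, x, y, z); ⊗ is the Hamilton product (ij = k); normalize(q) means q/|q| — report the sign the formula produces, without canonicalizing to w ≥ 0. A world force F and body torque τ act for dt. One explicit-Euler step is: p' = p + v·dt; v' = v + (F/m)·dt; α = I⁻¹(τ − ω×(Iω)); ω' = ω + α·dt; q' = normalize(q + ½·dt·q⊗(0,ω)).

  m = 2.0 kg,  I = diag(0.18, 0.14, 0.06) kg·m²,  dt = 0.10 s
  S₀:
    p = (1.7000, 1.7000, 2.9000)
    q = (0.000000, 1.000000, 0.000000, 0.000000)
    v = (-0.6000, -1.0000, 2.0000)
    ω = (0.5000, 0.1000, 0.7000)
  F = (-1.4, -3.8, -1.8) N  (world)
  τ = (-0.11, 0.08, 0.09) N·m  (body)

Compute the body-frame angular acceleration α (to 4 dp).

α = (-0.5800, 0.2714, 1.5333)

precession coupling ω×(Iω) = (-0.0056, 0.0420, -0.0020)
(τ − ω×Iω)/I = (-0.5800, 0.2714, 1.5333)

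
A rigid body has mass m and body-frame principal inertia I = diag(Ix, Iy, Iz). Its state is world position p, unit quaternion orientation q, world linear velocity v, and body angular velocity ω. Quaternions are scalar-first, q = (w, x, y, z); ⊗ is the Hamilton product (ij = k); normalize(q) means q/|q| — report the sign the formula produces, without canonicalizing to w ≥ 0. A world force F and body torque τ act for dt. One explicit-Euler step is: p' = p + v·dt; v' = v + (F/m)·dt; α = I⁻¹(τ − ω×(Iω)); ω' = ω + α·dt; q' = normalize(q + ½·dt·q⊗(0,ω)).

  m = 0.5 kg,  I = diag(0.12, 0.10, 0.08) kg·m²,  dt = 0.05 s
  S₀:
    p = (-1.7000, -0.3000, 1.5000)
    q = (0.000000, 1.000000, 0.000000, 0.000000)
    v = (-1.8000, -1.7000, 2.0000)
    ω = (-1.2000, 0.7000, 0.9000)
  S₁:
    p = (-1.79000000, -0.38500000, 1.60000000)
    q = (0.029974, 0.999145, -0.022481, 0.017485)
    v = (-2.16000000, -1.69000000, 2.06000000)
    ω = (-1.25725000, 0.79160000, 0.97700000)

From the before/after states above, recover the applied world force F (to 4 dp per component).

velocity change Δv = (-0.36000000, 0.01000000, 0.06000000)
applied force F = (-3.6000, 0.1000, 0.6000)

F = (-3.6000, 0.1000, 0.6000)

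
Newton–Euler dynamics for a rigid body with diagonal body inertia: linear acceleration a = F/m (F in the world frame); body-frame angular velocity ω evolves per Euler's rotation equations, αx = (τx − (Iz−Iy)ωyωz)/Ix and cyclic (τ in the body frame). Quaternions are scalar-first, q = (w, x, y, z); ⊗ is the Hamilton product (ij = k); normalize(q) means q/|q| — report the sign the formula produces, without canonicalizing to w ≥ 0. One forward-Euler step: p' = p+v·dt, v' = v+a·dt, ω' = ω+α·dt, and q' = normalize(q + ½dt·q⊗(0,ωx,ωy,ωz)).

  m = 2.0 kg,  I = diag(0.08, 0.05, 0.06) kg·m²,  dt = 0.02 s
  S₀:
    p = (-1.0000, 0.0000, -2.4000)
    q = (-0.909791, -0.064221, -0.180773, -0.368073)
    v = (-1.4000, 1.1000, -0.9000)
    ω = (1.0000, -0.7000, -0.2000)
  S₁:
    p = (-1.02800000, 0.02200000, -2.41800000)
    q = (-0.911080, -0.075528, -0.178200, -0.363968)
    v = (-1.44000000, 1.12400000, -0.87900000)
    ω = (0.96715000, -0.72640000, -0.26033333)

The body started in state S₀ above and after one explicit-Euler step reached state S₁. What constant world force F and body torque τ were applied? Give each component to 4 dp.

velocity change Δv = (-0.04000000, 0.02400000, 0.02100000)
m·(v₁−v₀)/dt = (-4.0000, 2.4000, 2.1000)
Δω = ω₁−ω₀ = (-0.03285000, -0.02640000, -0.06033333)
ω₀×(Iω₀) = (0.0014, -0.0040, 0.0210)
applied torque τ = (-0.1300, -0.0700, -0.1600)

F = (-4.0000, 2.4000, 2.1000)
τ = (-0.1300, -0.0700, -0.1600)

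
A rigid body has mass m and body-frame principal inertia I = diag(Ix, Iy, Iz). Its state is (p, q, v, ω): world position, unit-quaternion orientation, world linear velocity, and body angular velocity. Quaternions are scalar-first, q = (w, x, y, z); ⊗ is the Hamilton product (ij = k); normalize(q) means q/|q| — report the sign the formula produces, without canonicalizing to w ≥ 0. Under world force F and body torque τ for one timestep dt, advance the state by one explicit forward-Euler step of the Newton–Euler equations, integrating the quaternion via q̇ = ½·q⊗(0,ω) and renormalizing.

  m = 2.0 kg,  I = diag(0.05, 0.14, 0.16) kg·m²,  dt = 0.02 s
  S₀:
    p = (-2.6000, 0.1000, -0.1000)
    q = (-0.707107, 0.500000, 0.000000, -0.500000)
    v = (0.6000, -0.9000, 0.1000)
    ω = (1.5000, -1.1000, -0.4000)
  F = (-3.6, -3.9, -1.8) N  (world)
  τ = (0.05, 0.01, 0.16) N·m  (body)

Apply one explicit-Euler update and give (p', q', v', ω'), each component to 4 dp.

p' = (-2.5880, 0.0820, -0.0980)
q' = (-0.7165, 0.4838, 0.0023, -0.5026)
v' = (0.5640, -0.9390, 0.0820)
ω' = (1.5165, -1.1080, -0.3614)

gyro term ω×Iω = (0.0088, 0.0660, -0.1485)
α = I⁻¹(τ − ω×Iω) = (0.8240, -0.4000, 1.9281)
ω' = ω + α·dt = (1.5165, -1.1080, -0.3614)
q⊗(0,ω) = (-0.9500000, -1.6106605, 0.2278177, -0.2671572)
updated quaternion q' = (-0.7165, 0.4838, 0.0023, -0.5026)
new position p' = (-2.5880, 0.0820, -0.0980)
v' = v + a·dt = (0.5640, -0.9390, 0.0820)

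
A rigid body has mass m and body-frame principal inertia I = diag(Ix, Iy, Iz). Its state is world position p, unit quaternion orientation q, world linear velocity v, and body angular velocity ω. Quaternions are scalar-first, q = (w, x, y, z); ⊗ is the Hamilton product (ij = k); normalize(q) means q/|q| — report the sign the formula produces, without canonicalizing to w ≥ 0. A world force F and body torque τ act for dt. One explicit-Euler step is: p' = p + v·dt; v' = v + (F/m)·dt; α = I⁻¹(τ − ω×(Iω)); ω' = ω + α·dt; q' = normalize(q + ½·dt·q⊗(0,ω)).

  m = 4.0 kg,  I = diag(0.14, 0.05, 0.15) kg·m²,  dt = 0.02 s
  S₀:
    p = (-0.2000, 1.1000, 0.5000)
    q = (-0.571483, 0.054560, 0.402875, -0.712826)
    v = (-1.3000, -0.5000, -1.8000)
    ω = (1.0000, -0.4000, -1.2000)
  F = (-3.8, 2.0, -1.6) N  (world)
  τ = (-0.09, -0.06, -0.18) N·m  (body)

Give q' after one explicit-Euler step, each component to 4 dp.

Hamilton product q⊗(0,ω) = (-0.7488012, -1.3400634, -0.4187608, 0.2610806)
q + ½dt·q⊗(0,ω), renormalized = (-0.5789, 0.0412, 0.3986, -0.7101)

q' = (-0.5789, 0.0412, 0.3986, -0.7101)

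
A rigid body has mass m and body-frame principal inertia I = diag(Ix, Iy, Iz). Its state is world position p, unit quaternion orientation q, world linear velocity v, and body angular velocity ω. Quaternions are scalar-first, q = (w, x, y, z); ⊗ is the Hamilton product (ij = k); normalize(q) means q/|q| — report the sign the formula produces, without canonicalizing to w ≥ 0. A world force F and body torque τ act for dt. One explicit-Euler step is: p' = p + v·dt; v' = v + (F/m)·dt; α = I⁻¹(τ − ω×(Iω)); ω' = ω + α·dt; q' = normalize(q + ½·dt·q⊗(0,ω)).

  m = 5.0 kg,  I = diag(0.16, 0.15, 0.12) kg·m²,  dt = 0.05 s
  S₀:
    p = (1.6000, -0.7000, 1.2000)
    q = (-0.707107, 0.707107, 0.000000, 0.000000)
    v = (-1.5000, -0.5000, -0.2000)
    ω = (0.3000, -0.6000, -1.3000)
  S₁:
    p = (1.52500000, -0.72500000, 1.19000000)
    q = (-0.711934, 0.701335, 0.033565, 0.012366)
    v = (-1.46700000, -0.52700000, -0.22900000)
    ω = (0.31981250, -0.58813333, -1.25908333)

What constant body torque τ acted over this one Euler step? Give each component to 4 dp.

τ = (0.0400, 0.0200, 0.1000)

rate change Δω = (0.01981250, 0.01186667, 0.04091667)
τ = I·(Δω/dt) + ω₀×(Iω₀) = (0.0400, 0.0200, 0.1000)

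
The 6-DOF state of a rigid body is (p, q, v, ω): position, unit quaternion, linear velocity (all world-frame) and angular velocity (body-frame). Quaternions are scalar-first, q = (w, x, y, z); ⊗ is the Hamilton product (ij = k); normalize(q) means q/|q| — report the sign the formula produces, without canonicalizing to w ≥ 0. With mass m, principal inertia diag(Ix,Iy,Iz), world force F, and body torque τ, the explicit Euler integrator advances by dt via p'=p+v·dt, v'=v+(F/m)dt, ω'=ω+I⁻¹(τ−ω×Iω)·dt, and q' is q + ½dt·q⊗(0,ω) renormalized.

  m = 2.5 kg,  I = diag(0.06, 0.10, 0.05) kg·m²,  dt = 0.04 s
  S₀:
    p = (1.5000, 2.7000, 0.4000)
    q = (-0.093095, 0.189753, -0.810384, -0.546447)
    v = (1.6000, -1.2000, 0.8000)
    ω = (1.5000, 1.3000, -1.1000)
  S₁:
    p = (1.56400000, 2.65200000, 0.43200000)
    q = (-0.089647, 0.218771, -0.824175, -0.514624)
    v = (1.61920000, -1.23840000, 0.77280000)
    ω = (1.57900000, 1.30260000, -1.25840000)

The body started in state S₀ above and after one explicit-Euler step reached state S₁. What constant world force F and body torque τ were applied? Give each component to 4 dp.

F = (1.2000, -2.4000, -1.7000)
τ = (0.1900, -0.0100, -0.1200)

v₁ − v₀ = (0.01920000, -0.03840000, -0.02720000)
applied force F = (1.2000, -2.4000, -1.7000)
ω₁ − ω₀ = (0.07900000, 0.00260000, -0.15840000)
applied torque τ = (0.1900, -0.0100, -0.1200)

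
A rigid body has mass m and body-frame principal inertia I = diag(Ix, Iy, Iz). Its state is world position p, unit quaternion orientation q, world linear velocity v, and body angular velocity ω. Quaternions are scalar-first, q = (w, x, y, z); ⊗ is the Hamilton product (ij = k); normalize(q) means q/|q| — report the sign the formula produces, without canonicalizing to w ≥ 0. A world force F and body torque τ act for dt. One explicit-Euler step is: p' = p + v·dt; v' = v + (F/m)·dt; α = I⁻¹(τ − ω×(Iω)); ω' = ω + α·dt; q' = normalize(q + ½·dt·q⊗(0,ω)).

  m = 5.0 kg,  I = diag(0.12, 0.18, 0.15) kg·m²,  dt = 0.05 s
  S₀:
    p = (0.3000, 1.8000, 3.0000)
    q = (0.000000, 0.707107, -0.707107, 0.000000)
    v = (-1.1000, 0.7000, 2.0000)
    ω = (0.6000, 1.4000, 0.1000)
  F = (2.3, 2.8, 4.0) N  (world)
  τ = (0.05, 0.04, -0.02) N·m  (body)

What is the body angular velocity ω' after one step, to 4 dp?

ω' = (0.6226, 1.4116, 0.0765)

(τ − ω×Iω)/I = (0.4517, 0.2322, -0.4693)
ω' = ω + α·dt = (0.6226, 1.4116, 0.0765)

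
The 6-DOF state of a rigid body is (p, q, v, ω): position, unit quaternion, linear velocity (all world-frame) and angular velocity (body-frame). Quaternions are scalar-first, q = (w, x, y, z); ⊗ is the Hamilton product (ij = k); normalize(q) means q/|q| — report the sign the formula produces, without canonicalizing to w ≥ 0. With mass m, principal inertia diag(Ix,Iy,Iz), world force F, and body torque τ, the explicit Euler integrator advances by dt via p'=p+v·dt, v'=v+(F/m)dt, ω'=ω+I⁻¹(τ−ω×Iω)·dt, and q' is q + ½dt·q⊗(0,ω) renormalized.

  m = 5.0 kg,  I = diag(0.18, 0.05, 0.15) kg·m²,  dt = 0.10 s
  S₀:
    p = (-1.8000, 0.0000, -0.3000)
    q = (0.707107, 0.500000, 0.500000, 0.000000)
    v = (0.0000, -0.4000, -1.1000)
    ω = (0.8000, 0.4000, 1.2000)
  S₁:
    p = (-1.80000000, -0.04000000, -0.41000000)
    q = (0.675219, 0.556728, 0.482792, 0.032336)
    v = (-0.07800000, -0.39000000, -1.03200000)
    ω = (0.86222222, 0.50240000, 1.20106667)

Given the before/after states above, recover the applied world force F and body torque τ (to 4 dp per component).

ω₁ − ω₀ = (0.06222222, 0.10240000, 0.00106667)
precession coupling = (0.0480, 0.0288, -0.0416)
I·α + gyro = (0.1600, 0.0800, -0.0400)
velocity change Δv = (-0.07800000, 0.01000000, 0.06800000)
applied force F = (-3.9000, 0.5000, 3.4000)

F = (-3.9000, 0.5000, 3.4000)
τ = (0.1600, 0.0800, -0.0400)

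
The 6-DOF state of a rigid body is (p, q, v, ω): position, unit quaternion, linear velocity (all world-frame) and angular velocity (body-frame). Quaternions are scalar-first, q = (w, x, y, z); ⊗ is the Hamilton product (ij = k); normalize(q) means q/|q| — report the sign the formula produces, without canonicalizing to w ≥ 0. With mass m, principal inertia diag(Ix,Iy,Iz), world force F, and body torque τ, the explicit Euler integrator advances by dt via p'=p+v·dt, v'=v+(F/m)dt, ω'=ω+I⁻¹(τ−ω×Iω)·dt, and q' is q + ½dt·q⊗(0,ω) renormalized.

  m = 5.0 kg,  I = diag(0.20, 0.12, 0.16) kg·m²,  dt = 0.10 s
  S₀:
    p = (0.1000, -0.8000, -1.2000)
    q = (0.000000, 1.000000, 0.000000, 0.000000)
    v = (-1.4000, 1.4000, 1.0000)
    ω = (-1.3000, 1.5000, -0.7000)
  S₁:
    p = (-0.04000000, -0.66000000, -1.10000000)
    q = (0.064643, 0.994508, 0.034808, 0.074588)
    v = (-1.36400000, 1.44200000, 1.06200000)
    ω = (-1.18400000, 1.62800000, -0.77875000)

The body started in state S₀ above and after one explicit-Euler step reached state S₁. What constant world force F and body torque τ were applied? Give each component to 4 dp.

F = (1.8000, 2.1000, 3.1000)
τ = (0.1900, 0.1900, 0.0300)

v₁ − v₀ = (0.03600000, 0.04200000, 0.06200000)
m·(v₁−v₀)/dt = (1.8000, 2.1000, 3.1000)
rate change Δω = (0.11600000, 0.12800000, -0.07875000)
ω₀×(Iω₀) = (-0.0420, 0.0364, 0.1560)
I·α + gyro = (0.1900, 0.1900, 0.0300)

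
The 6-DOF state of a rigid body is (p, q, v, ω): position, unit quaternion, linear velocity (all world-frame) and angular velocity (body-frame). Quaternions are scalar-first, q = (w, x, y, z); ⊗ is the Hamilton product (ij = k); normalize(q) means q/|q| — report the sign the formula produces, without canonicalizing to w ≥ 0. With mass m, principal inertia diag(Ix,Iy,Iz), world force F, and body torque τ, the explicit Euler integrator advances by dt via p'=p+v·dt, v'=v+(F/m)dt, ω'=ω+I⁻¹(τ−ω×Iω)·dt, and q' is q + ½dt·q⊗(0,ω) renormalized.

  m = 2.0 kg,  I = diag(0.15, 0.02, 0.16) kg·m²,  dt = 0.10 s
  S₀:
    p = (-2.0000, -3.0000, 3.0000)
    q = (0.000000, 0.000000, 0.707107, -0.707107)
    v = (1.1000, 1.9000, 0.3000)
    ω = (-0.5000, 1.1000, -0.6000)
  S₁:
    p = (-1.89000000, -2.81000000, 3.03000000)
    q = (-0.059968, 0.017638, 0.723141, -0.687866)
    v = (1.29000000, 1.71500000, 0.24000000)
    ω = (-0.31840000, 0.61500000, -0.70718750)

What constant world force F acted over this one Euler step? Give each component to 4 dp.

F = (3.8000, -3.7000, -1.2000)

velocity change Δv = (0.19000000, -0.18500000, -0.06000000)
applied force F = (3.8000, -3.7000, -1.2000)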